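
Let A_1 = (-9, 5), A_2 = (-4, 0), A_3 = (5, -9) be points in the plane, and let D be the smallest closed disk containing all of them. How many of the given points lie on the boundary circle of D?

Side lengths²: A_1A_2² = 50, A_1A_3² = 392, A_2A_3² = 162.
Since A_1A_3² = 392 ≥ 162 + 50 = 212, the angle opposite A_1A_3 is not acute, so the smallest enclosing circle has A_1A_3 as diameter.
Centre = midpoint of A_1A_3 = (-2, -2), r² = 392/4 = 98.
The points at distance exactly r from the centre are A_1, A_3 — 2 points.

2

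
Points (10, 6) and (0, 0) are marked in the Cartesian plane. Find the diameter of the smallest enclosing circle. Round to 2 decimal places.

The smallest circle enclosing two points has them as diameter endpoints.
Centre = midpoint = (5, 3); r² = |(10, 6)−(0, 0)|²/4 = 136/4 = 34.
Diameter = 2r = 2√34 ≈ 11.66.

11.66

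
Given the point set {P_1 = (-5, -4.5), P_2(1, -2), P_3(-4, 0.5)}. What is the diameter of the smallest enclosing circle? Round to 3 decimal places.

6.737

Side lengths²: P_1P_2² = 42.25, P_1P_3² = 26, P_2P_3² = 31.25.
Since P_1P_2² = 42.25 < 31.25 + 26 = 57.25, the triangle is acute, so the smallest enclosing circle is the circumcircle.
Circumcentre = (-103/44, -107/44), r² = 10985/968.
Diameter = 2r = 2√(10985/968) ≈ 6.737.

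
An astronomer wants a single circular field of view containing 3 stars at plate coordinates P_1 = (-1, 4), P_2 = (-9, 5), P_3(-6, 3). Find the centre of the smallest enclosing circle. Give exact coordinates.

(-5, 4.5)

Side lengths²: P_1P_2² = 65, P_1P_3² = 26, P_2P_3² = 13.
Since P_1P_2² = 65 ≥ 26 + 13 = 39, the angle opposite P_1P_2 is not acute, so the smallest enclosing circle has P_1P_2 as diameter.
Centre = midpoint of P_1P_2 = (-5, 4.5), r² = 65/4 = 16.25.
Centre = (-5, 4.5).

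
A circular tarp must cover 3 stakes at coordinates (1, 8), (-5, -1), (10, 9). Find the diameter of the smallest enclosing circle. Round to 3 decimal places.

18.028

Call the three points A, B, C in the order given.
Side lengths²: AB² = 117, AC² = 82, BC² = 325.
Since BC² = 325 ≥ 117 + 82 = 199, the angle opposite BC is not acute, so the smallest enclosing circle has BC as diameter.
Centre = midpoint of BC = (2.5, 4), r² = 325/4 = 81.25.
Diameter = 2r = 2√(81.25) ≈ 18.028.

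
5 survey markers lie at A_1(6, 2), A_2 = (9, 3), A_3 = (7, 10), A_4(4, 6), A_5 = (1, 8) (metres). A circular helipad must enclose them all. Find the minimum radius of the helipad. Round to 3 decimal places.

A smallest enclosing disk is always determined by at most three of the input points on its boundary.
The minimum enclosing circle is determined by three boundary points: A_2, A_3, A_5.
Their circumcentre is (235/46, 261/46) with r² = 23585/1058.
The farthest remaining point A_1 is at distance² 15121/1058 ≤ 23585/1058.
r = √(23585/1058) ≈ 4.721.

4.721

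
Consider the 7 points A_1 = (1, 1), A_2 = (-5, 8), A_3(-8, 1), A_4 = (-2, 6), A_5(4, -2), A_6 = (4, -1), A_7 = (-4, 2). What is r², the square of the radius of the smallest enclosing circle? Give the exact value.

The minimum enclosing circle is determined by three boundary points: A_2, A_3, A_5.
Their circumcentre is (-81/62, 141/62) with r² = 89233/1922.
The farthest remaining point A_6 is at distance² 74725/1922 ≤ 89233/1922.

89233/1922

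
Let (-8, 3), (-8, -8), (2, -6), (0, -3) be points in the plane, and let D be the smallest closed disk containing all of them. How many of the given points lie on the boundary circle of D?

By Welzl's lemma the MEC is supported by two points (diametrically opposite) or three points (on a circumcircle).
The minimum enclosing circle is determined by three boundary points: (-8, 3), (-8, -8), (2, -6).
Their circumcentre is (-3.9, -2.5) with r² = 47.06.
The farthest remaining point (0, -3) is at distance² 15.46 ≤ 47.06.
The points at distance exactly r from the centre are (-8, 3), (-8, -8), (2, -6) — 3 points.

3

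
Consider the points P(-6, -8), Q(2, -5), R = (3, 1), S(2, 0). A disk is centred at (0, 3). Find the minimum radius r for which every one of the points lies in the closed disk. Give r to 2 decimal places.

12.53

The required radius is the distance from (0, 3) to the farthest point.
Squared distances: 157, 68, 13, 13.
Maximum is 157, attained at P.
r = √157 ≈ 12.53.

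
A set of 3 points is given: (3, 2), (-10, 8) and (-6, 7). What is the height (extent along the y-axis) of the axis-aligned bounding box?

max y = 8, min y = 2, so height = 6.

6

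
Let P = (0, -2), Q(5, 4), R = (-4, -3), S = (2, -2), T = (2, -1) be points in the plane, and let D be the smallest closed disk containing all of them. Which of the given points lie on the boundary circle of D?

Q, R

The minimum enclosing circle of a finite set is fixed by two of the points (as a diameter) or three (as a circumcircle).
The farthest pair is Q–R with squared distance 130. The circle on this segment as diameter has centre (0.5, 0.5) and r² = 130/4 = 32.5.
Check P: distance² to centre = 6.5 ≤ 32.5, so it lies inside.
All remaining points lie in this disk, and no smaller disk contains both endpoints, so this is the minimum enclosing circle.
The points at distance exactly r from the centre are Q, R — 2 points.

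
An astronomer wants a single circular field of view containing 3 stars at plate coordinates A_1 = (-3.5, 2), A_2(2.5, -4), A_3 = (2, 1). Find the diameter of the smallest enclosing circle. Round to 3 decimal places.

Side lengths²: A_1A_2² = 72, A_1A_3² = 31.25, A_2A_3² = 25.25.
Since A_1A_2² = 72 ≥ 31.25 + 25.25 = 56.5, the angle opposite A_1A_2 is not acute, so the smallest enclosing circle has A_1A_2 as diameter.
Centre = midpoint of A_1A_2 = (-0.5, -1), r² = 72/4 = 18.
Diameter = 2r = 2√18 ≈ 8.485.

8.485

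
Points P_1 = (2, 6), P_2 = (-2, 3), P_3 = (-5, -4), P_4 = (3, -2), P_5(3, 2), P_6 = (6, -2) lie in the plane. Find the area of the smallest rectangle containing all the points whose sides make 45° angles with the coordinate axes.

110.5

In coordinates u = x + y, v = x − y the rectangle is axis-aligned; the map (x,y)→(u,v) scales areas by 2.
u-values: 8, 1, -9, 1, 5, 4; range = 8 − (-9) = 17.
v-values: -4, -5, -1, 5, 1, 8; range = 8 − (-5) = 13.
Area = (17 × 13) / 2 = 110.5.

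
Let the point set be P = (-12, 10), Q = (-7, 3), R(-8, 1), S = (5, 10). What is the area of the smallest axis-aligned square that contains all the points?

The bounding box has width 17 and height 9.
An axis-aligned square enclosing the set must have side ≥ max(width, height).
So the minimum side is max(17, 9) = 17.
Area = 17² = 289.

289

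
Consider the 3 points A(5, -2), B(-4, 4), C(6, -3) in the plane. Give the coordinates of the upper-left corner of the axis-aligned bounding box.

(-4, 4)

x-range [-4, 6], y-range [-3, 4].
The upper-left corner is (-4, 4).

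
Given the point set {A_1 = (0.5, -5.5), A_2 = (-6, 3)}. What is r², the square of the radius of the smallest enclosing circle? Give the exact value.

28.625

The smallest circle enclosing two points has them as diameter endpoints.
Centre = midpoint = (-2.75, -1.25); r² = |A_1A_2|²/4 = 114.5/4 = 28.625.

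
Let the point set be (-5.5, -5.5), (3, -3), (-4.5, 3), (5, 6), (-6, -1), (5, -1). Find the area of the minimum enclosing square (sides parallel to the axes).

The bounding box has width 11 and height 11.5.
An axis-aligned square enclosing the set must have side ≥ max(width, height).
So the minimum side is max(11, 11.5) = 11.5.
Area = 11.5² = 132.25.

132.25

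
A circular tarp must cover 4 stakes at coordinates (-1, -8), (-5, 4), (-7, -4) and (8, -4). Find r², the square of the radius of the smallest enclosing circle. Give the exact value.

61.890625

The minimum enclosing circle of a finite set is fixed by two of the points (as a diameter) or three (as a circumcircle).
The minimum enclosing circle is determined by three boundary points: (-5, 4), (-7, -4), (8, -4).
Their circumcentre is (0.5, -1.625) with r² = 61.890625.
The farthest remaining point (-1, -8) is at distance² 42.890625 ≤ 61.890625.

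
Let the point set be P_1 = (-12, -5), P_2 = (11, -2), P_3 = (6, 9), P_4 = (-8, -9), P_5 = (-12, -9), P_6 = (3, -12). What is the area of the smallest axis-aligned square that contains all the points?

529

The bounding box has width 23 and height 21.
An axis-aligned square enclosing the set must have side ≥ max(width, height).
So the minimum side is max(23, 21) = 23.
Area = 23² = 529.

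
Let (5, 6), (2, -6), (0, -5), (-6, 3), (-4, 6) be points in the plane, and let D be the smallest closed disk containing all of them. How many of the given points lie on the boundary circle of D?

The minimum enclosing circle is determined by three boundary points: (5, 6), (2, -6), (-4, 6).
Their circumcentre is (0.5, 0.75) with r² = 47.8125.
The farthest remaining point (-6, 3) is at distance² 47.3125 ≤ 47.8125.
The points at distance exactly r from the centre are (5, 6), (2, -6), (-4, 6) — 3 points.

3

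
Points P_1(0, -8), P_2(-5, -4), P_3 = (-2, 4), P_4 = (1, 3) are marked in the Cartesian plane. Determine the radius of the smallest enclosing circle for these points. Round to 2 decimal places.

By Welzl's lemma the MEC is supported by two points (diametrically opposite) or three points (on a circumcircle).
The farthest pair is P_1–P_3 with squared distance 148. The circle on this segment as diameter has centre (-1, -2) and r² = 148/4 = 37.
Check P_2: distance² to centre = 20 ≤ 37, so it lies inside.
All remaining points lie in this disk, and no smaller disk contains both endpoints, so this is the minimum enclosing circle.
r = √37 ≈ 6.08.

6.08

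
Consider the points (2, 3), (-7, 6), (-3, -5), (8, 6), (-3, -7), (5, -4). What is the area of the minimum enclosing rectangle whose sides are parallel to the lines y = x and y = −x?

In coordinates u = x + y, v = x − y the rectangle is axis-aligned; the map (x,y)→(u,v) scales areas by 2.
u-values: 5, -1, -8, 14, -10, 1; range = 14 − (-10) = 24.
v-values: -1, -13, 2, 2, 4, 9; range = 9 − (-13) = 22.
Area = (24 × 22) / 2 = 264.

264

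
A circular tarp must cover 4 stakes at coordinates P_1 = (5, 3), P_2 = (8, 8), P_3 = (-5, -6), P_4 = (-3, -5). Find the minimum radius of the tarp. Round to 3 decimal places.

9.552

The minimum enclosing circle of a finite set is fixed by two of the points (as a diameter) or three (as a circumcircle).
The farthest pair is P_2–P_3 with squared distance 365. The circle on this segment as diameter has centre (1.5, 1) and r² = 365/4 = 91.25.
Check P_1: distance² to centre = 16.25 ≤ 91.25, so it lies inside.
All remaining points lie in this disk, and no smaller disk contains both endpoints, so this is the minimum enclosing circle.
r = √(91.25) ≈ 9.552.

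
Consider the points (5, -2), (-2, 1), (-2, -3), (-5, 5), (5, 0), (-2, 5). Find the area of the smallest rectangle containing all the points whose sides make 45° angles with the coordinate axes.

85

In coordinates u = x + y, v = x − y the rectangle is axis-aligned; the map (x,y)→(u,v) scales areas by 2.
u-values: 3, -1, -5, 0, 5, 3; range = 5 − (-5) = 10.
v-values: 7, -3, 1, -10, 5, -7; range = 7 − (-10) = 17.
Area = (10 × 17) / 2 = 85.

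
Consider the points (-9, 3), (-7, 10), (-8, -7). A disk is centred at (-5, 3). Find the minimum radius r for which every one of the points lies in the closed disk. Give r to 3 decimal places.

10.440

The required radius is the distance from (-5, 3) to the farthest point.
Squared distances: 16, 53, 109.
Maximum is 109, attained at (-8, -7).
r = √109 ≈ 10.440.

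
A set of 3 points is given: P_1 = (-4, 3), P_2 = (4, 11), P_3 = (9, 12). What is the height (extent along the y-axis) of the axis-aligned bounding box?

9

max y = 12, min y = 3, so height = 9.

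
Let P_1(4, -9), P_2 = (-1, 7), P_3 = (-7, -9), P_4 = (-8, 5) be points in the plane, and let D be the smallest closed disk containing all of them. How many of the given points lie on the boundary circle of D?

2

The minimum enclosing circle of a finite set is fixed by two of the points (as a diameter) or three (as a circumcircle).
The farthest pair is P_1–P_4 with squared distance 340. The circle on this segment as diameter has centre (-2, -2) and r² = 340/4 = 85.
Check P_2: distance² to centre = 82 ≤ 85, so it lies inside.
All remaining points lie in this disk, and no smaller disk contains both endpoints, so this is the minimum enclosing circle.
The points at distance exactly r from the centre are P_1, P_4 — 2 points.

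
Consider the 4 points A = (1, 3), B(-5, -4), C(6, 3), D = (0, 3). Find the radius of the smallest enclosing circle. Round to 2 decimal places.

6.52

The farthest pair is B–C with squared distance 170. The circle on this segment as diameter has centre (0.5, -0.5) and r² = 170/4 = 42.5.
Check A: distance² to centre = 12.5 ≤ 42.5, so it lies inside.
All remaining points lie in this disk, and no smaller disk contains both endpoints, so this is the minimum enclosing circle.
r = √(42.5) ≈ 6.52.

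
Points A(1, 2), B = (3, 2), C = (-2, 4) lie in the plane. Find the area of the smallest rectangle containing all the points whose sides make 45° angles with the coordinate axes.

10.5

In coordinates u = x + y, v = x − y the rectangle is axis-aligned; the map (x,y)→(u,v) scales areas by 2.
u-values: 3, 5, 2; range = 5 − 2 = 3.
v-values: -1, 1, -6; range = 1 − (-6) = 7.
Area = (3 × 7) / 2 = 10.5.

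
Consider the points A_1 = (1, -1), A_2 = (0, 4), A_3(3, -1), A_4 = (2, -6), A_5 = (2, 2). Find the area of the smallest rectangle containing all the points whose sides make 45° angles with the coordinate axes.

In coordinates u = x + y, v = x − y the rectangle is axis-aligned; the map (x,y)→(u,v) scales areas by 2.
u-values: 0, 4, 2, -4, 4; range = 4 − (-4) = 8.
v-values: 2, -4, 4, 8, 0; range = 8 − (-4) = 12.
Area = (8 × 12) / 2 = 48.

48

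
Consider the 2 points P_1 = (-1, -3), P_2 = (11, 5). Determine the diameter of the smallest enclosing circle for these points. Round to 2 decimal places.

14.42

The smallest circle enclosing two points has them as diameter endpoints.
Centre = midpoint = (5, 1); r² = |P_1P_2|²/4 = 208/4 = 52.
Diameter = 2r = 2√52 ≈ 14.42.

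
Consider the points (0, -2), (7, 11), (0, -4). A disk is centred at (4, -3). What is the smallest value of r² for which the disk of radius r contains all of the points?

205

The required radius is the distance from (4, -3) to the farthest point.
Squared distances: 17, 205, 17.
Maximum is 205, attained at (7, 11).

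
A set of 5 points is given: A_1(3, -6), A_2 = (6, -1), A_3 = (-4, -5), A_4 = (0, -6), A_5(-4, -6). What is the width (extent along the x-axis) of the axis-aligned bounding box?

max x = 6, min x = -4, so width = 10.

10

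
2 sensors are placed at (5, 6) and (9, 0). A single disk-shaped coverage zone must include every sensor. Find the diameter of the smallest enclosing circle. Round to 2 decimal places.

The smallest circle enclosing two points has them as diameter endpoints.
Centre = midpoint = (7, 3); r² = |(5, 6)−(9, 0)|²/4 = 52/4 = 13.
Diameter = 2r = 2√13 ≈ 7.21.

7.21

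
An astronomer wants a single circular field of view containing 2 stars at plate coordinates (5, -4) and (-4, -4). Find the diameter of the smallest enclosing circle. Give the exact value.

The smallest circle enclosing two points has them as diameter endpoints.
Centre = midpoint = (0.5, -4); r² = |(5, -4)−(-4, -4)|²/4 = 81/4 = 20.25.
Diameter = 2r = 2√(20.25) = 9.

9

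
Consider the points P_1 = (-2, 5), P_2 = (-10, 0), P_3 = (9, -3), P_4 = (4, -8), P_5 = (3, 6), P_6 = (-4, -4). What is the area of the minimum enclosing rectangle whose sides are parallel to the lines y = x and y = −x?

In coordinates u = x + y, v = x − y the rectangle is axis-aligned; the map (x,y)→(u,v) scales areas by 2.
u-values: 3, -10, 6, -4, 9, -8; range = 9 − (-10) = 19.
v-values: -7, -10, 12, 12, -3, 0; range = 12 − (-10) = 22.
Area = (19 × 22) / 2 = 209.

209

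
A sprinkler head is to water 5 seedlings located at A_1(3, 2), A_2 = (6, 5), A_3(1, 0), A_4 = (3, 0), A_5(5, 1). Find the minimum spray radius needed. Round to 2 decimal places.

A smallest enclosing disk is always determined by at most three of the input points on its boundary.
The farthest pair is A_2–A_3 with squared distance 50. The circle on this segment as diameter has centre (3.5, 2.5) and r² = 50/4 = 12.5.
Check A_1: distance² to centre = 0.5 ≤ 12.5, so it lies inside.
All remaining points lie in this disk, and no smaller disk contains both endpoints, so this is the minimum enclosing circle.
r = √(12.5) ≈ 3.54.

3.54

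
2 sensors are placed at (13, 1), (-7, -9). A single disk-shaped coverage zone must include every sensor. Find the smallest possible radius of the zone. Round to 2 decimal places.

11.18

The smallest circle enclosing two points has them as diameter endpoints.
Centre = midpoint = (3, -4); r² = |(13, 1)−(-7, -9)|²/4 = 500/4 = 125.
r = √125 ≈ 11.18.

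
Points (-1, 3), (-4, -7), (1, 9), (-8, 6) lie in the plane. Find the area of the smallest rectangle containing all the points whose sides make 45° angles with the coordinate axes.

178.5

In coordinates u = x + y, v = x − y the rectangle is axis-aligned; the map (x,y)→(u,v) scales areas by 2.
u-values: 2, -11, 10, -2; range = 10 − (-11) = 21.
v-values: -4, 3, -8, -14; range = 3 − (-14) = 17.
Area = (21 × 17) / 2 = 178.5.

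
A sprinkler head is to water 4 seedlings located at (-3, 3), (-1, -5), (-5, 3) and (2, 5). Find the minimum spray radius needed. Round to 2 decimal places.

5.31

The minimum enclosing circle of a finite set is fixed by two of the points (as a diameter) or three (as a circumcircle).
The minimum enclosing circle is determined by three boundary points: (-1, -5), (-5, 3), (2, 5).
Their circumcentre is (-0.4375, 0.28125) with r² = 28.2080078125.
The farthest remaining point (-3, 3) is at distance² 13.9580078125 ≤ 28.2080078125.
r = √(28.2080078125) ≈ 5.31.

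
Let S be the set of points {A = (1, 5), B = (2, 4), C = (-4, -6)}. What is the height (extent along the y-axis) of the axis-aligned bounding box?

11

max y = 5, min y = -6, so height = 11.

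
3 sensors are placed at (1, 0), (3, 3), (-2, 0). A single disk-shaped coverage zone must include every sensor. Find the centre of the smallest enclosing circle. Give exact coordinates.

(0.5, 1.5)

Call the three points A, B, C in the order given.
Side lengths²: AB² = 13, AC² = 9, BC² = 34.
Since BC² = 34 ≥ 13 + 9 = 22, the angle opposite BC is not acute, so the smallest enclosing circle has BC as diameter.
Centre = midpoint of BC = (0.5, 1.5), r² = 34/4 = 8.5.
Centre = (0.5, 1.5).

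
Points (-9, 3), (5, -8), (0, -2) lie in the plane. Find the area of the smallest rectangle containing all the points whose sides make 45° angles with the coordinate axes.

50

In coordinates u = x + y, v = x − y the rectangle is axis-aligned; the map (x,y)→(u,v) scales areas by 2.
u-values: -6, -3, -2; range = -2 − (-6) = 4.
v-values: -12, 13, 2; range = 13 − (-12) = 25.
Area = (4 × 25) / 2 = 50.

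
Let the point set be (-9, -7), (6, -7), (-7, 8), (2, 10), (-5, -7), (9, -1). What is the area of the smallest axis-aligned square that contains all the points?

The bounding box has width 18 and height 17.
An axis-aligned square enclosing the set must have side ≥ max(width, height).
So the minimum side is max(18, 17) = 18.
Area = 18² = 324.

324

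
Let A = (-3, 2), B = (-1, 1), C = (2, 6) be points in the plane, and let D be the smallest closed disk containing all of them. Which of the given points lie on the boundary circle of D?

A, C

Side lengths²: AB² = 5, AC² = 41, BC² = 34.
Since AC² = 41 ≥ 34 + 5 = 39, the angle opposite AC is not acute, so the smallest enclosing circle has AC as diameter.
Centre = midpoint of AC = (-0.5, 4), r² = 41/4 = 10.25.
The points at distance exactly r from the centre are A, C — 2 points.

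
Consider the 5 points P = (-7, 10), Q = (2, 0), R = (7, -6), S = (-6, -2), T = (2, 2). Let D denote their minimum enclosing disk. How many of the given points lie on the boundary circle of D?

The minimum enclosing circle of a finite set is fixed by two of the points (as a diameter) or three (as a circumcircle).
The farthest pair is P–R with squared distance 452. The circle on this segment as diameter has centre (0, 2) and r² = 452/4 = 113.
Check Q: distance² to centre = 8 ≤ 113, so it lies inside.
All remaining points lie in this disk, and no smaller disk contains both endpoints, so this is the minimum enclosing circle.
The points at distance exactly r from the centre are P, R — 2 points.

2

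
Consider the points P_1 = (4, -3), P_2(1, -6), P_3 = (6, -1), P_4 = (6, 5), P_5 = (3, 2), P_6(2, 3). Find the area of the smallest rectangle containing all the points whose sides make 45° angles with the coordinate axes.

In coordinates u = x + y, v = x − y the rectangle is axis-aligned; the map (x,y)→(u,v) scales areas by 2.
u-values: 1, -5, 5, 11, 5, 5; range = 11 − (-5) = 16.
v-values: 7, 7, 7, 1, 1, -1; range = 7 − (-1) = 8.
Area = (16 × 8) / 2 = 64.

64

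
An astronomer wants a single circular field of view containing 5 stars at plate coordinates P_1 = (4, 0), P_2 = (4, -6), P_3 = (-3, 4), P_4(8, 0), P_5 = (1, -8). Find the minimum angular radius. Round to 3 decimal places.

6.784

The minimum enclosing circle of a finite set is fixed by two of the points (as a diameter) or three (as a circumcircle).
The minimum enclosing circle is determined by three boundary points: P_3, P_4, P_5.
Their circumcentre is (77/58, -71/58) with r² = 77405/1682.
The farthest remaining point P_2 is at distance² 50377/1682 ≤ 77405/1682.
r = √(77405/1682) ≈ 6.784.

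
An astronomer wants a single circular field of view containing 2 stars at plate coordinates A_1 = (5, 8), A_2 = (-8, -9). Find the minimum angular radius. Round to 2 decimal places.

The smallest circle enclosing two points has them as diameter endpoints.
Centre = midpoint = (-1.5, -0.5); r² = |A_1A_2|²/4 = 458/4 = 114.5.
r = √(114.5) ≈ 10.70.

10.70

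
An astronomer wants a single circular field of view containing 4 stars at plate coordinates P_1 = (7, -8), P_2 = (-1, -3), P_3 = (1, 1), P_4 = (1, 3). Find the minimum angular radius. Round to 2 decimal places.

6.26

The minimum enclosing circle of a finite set is fixed by two of the points (as a diameter) or three (as a circumcircle).
The farthest pair is P_1–P_4 with squared distance 157. The circle on this segment as diameter has centre (4, -2.5) and r² = 157/4 = 39.25.
Check P_2: distance² to centre = 25.25 ≤ 39.25, so it lies inside.
All remaining points lie in this disk, and no smaller disk contains both endpoints, so this is the minimum enclosing circle.
r = √(39.25) ≈ 6.26.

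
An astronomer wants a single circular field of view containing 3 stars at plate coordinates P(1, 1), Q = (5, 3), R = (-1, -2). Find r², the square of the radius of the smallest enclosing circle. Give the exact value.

Side lengths²: PQ² = 20, PR² = 13, QR² = 61.
Since QR² = 61 ≥ 20 + 13 = 33, the angle opposite QR is not acute, so the smallest enclosing circle has QR as diameter.
Centre = midpoint of QR = (2, 0.5), r² = 61/4 = 15.25.

15.25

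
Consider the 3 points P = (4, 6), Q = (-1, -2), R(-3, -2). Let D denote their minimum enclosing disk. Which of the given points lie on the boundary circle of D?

P, R

Side lengths²: PQ² = 89, PR² = 113, QR² = 4.
Since PR² = 113 ≥ 89 + 4 = 93, the angle opposite PR is not acute, so the smallest enclosing circle has PR as diameter.
Centre = midpoint of PR = (0.5, 2), r² = 113/4 = 28.25.
The points at distance exactly r from the centre are P, R — 2 points.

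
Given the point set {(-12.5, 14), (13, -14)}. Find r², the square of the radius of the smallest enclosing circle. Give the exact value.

The smallest circle enclosing two points has them as diameter endpoints.
Centre = midpoint = (0.25, 0); r² = |(-12.5, 14)−(13, -14)|²/4 = 1434.25/4 = 358.5625.

358.5625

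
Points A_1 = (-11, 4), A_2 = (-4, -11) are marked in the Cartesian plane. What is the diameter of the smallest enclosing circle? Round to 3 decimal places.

16.553

The smallest circle enclosing two points has them as diameter endpoints.
Centre = midpoint = (-7.5, -3.5); r² = |A_1A_2|²/4 = 274/4 = 68.5.
Diameter = 2r = 2√(68.5) ≈ 16.553.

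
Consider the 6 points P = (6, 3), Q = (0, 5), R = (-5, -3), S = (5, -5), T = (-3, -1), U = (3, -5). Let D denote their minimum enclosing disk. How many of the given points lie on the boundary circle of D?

3

The minimum enclosing circle of a finite set is fixed by two of the points (as a diameter) or three (as a circumcircle).
The minimum enclosing circle is determined by three boundary points: P, R, S.
Their circumcentre is (59/82, -33/82) with r² = 132665/3362.
The farthest remaining point Q is at distance² 99865/3362 ≤ 132665/3362.
The points at distance exactly r from the centre are P, R, S — 3 points.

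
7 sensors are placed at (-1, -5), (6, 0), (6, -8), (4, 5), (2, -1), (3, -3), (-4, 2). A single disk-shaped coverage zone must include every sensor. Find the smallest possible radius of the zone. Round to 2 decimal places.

A smallest enclosing disk is always determined by at most three of the input points on its boundary.
The minimum enclosing circle is determined by three boundary points: (6, -8), (4, 5), (-4, 2).
Their circumcentre is (45/22, -43/22) with r² = 12629/242.
The farthest remaining point (6, 0) is at distance² 4709/242 ≤ 12629/242.
r = √(12629/242) ≈ 7.22.

7.22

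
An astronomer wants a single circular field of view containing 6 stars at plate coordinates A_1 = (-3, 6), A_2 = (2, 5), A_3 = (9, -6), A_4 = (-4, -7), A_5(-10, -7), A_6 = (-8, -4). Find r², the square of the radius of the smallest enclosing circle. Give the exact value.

The minimum enclosing circle of a finite set is fixed by two of the points (as a diameter) or three (as a circumcircle).
The minimum enclosing circle is determined by three boundary points: A_1, A_3, A_5.
Their circumcentre is (-0.65, -3.65) with r² = 98.645.
The farthest remaining point A_2 is at distance² 81.845 ≤ 98.645.

98.645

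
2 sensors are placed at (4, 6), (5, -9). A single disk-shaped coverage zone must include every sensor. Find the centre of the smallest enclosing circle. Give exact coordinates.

(4.5, -1.5)

The smallest circle enclosing two points has them as diameter endpoints.
Centre = midpoint = (4.5, -1.5); r² = |(4, 6)−(5, -9)|²/4 = 226/4 = 56.5.
Centre = (4.5, -1.5).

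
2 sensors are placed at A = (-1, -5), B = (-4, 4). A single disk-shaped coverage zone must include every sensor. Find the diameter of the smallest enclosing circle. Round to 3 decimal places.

9.487

The smallest circle enclosing two points has them as diameter endpoints.
Centre = midpoint = (-2.5, -0.5); r² = |AB|²/4 = 90/4 = 22.5.
Diameter = 2r = 2√(22.5) ≈ 9.487.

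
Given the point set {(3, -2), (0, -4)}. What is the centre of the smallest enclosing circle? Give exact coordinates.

The smallest circle enclosing two points has them as diameter endpoints.
Centre = midpoint = (1.5, -3); r² = |(3, -2)−(0, -4)|²/4 = 13/4 = 3.25.
Centre = (1.5, -3).

(1.5, -3)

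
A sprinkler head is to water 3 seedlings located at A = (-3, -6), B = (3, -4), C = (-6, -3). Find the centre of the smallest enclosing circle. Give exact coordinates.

Side lengths²: AB² = 40, AC² = 18, BC² = 82.
Since BC² = 82 ≥ 40 + 18 = 58, the angle opposite BC is not acute, so the smallest enclosing circle has BC as diameter.
Centre = midpoint of BC = (-1.5, -3.5), r² = 82/4 = 20.5.
Centre = (-1.5, -3.5).

(-1.5, -3.5)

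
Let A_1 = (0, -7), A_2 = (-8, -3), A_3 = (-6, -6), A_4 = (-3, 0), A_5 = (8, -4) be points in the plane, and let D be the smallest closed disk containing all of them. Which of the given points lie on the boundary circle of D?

By Welzl's lemma the MEC is supported by two points (diametrically opposite) or three points (on a circumcircle).
The farthest pair is A_2–A_5 with squared distance 257. The circle on this segment as diameter has centre (0, -3.5) and r² = 257/4 = 64.25.
Check A_1: distance² to centre = 12.25 ≤ 64.25, so it lies inside.
All remaining points lie in this disk, and no smaller disk contains both endpoints, so this is the minimum enclosing circle.
The points at distance exactly r from the centre are A_2, A_5 — 2 points.

A_2, A_5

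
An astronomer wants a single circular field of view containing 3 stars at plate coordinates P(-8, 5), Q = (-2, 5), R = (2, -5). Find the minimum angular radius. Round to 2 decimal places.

7.07

Side lengths²: PQ² = 36, PR² = 200, QR² = 116.
Since PR² = 200 ≥ 116 + 36 = 152, the angle opposite PR is not acute, so the smallest enclosing circle has PR as diameter.
Centre = midpoint of PR = (-3, 0), r² = 200/4 = 50.
r = √50 ≈ 7.07.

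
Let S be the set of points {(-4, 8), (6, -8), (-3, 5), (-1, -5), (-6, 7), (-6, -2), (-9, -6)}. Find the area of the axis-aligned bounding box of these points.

240

x ranges over [-9, 6], width 15.
y ranges over [-8, 8], height 16.
Area = 15 × 16 = 240.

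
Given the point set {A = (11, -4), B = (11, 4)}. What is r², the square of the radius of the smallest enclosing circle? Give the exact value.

The smallest circle enclosing two points has them as diameter endpoints.
Centre = midpoint = (11, 0); r² = |AB|²/4 = 64/4 = 16.

16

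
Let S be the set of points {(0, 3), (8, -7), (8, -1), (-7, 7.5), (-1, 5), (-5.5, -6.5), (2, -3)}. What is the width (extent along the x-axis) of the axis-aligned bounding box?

15

max x = 8, min x = -7, so width = 15.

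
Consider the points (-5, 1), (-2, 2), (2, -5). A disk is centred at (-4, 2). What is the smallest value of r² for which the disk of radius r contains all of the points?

85

The required radius is the distance from (-4, 2) to the farthest point.
Squared distances: 2, 4, 85.
Maximum is 85, attained at (2, -5).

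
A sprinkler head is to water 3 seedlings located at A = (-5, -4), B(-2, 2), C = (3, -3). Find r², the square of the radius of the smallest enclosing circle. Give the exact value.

Side lengths²: AB² = 45, AC² = 65, BC² = 50.
Since AC² = 65 < 50 + 45 = 95, the triangle is acute, so the smallest enclosing circle is the circumcircle.
Circumcentre = (-7/6, -13/6), r² = 325/18.

325/18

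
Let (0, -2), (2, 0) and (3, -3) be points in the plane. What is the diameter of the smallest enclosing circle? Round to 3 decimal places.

Call the three points A, B, C in the order given.
Side lengths²: AB² = 8, AC² = 10, BC² = 10.
Since BC² = 10 < 10 + 8 = 18, the triangle is acute, so the smallest enclosing circle is the circumcircle.
Circumcentre = (1.75, -1.75), r² = 3.125.
Diameter = 2r = 2√(3.125) ≈ 3.536.

3.536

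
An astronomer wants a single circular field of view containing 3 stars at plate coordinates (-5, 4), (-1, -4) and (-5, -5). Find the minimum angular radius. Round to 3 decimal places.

Call the three points A, B, C in the order given.
Side lengths²: AB² = 80, AC² = 81, BC² = 17.
Since AC² = 81 < 80 + 17 = 97, the triangle is acute, so the smallest enclosing circle is the circumcircle.
Circumcentre = (-4, -0.5), r² = 21.25.
r = √(21.25) ≈ 4.610.

4.610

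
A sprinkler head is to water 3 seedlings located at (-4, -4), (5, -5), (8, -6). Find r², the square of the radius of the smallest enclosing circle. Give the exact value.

37

Call the three points A, B, C in the order given.
Side lengths²: AB² = 82, AC² = 148, BC² = 10.
Since AC² = 148 ≥ 82 + 10 = 92, the angle opposite AC is not acute, so the smallest enclosing circle has AC as diameter.
Centre = midpoint of AC = (2, -5), r² = 148/4 = 37.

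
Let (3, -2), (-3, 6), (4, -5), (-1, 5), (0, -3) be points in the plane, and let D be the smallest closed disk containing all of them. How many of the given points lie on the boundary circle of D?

A smallest enclosing disk is always determined by at most three of the input points on its boundary.
The farthest pair is (-3, 6)–(4, -5) with squared distance 170. The circle on this segment as diameter has centre (0.5, 0.5) and r² = 170/4 = 42.5.
Check (3, -2): distance² to centre = 12.5 ≤ 42.5, so it lies inside.
All remaining points lie in this disk, and no smaller disk contains both endpoints, so this is the minimum enclosing circle.
The points at distance exactly r from the centre are (-3, 6), (4, -5) — 2 points.

2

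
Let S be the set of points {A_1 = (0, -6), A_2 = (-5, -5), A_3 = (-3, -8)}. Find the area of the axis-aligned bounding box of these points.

15

x ranges over [-5, 0], width 5.
y ranges over [-8, -5], height 3.
Area = 5 × 3 = 15.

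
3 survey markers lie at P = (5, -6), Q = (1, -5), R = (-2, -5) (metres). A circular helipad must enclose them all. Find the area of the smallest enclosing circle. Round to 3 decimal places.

Side lengths²: PQ² = 17, PR² = 50, QR² = 9.
Since PR² = 50 ≥ 17 + 9 = 26, the angle opposite PR is not acute, so the smallest enclosing circle has PR as diameter.
Centre = midpoint of PR = (1.5, -5.5), r² = 50/4 = 12.5.
Area = π·r² = π·12.5 ≈ 39.270.

39.270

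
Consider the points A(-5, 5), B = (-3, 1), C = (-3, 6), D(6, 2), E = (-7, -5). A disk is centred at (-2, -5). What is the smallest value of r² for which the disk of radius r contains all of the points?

The required radius is the distance from (-2, -5) to the farthest point.
Squared distances: 109, 37, 122, 113, 25.
Maximum is 122, attained at C.

122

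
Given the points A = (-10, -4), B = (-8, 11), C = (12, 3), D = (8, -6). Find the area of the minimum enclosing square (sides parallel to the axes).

484

The bounding box has width 22 and height 17.
An axis-aligned square enclosing the set must have side ≥ max(width, height).
So the minimum side is max(22, 17) = 22.
Area = 22² = 484.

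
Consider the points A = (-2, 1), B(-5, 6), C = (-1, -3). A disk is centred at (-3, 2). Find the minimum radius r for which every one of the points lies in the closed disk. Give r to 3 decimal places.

The required radius is the distance from (-3, 2) to the farthest point.
Squared distances: 2, 20, 29.
Maximum is 29, attained at C.
r = √29 ≈ 5.385.

5.385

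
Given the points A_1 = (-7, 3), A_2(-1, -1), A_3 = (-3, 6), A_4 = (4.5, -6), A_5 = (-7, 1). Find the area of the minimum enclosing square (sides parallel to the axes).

144

The bounding box has width 11.5 and height 12.
An axis-aligned square enclosing the set must have side ≥ max(width, height).
So the minimum side is max(11.5, 12) = 12.
Area = 12² = 144.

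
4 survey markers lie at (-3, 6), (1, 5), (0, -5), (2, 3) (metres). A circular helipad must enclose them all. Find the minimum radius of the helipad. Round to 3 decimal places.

5.701

The farthest pair is (-3, 6)–(0, -5) with squared distance 130. The circle on this segment as diameter has centre (-1.5, 0.5) and r² = 130/4 = 32.5.
Check (1, 5): distance² to centre = 26.5 ≤ 32.5, so it lies inside.
All remaining points lie in this disk, and no smaller disk contains both endpoints, so this is the minimum enclosing circle.
r = √(32.5) ≈ 5.701.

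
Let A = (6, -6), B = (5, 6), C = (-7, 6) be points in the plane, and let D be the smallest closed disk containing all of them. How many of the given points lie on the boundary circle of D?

Side lengths²: AB² = 145, AC² = 313, BC² = 144.
Since AC² = 313 ≥ 145 + 144 = 289, the angle opposite AC is not acute, so the smallest enclosing circle has AC as diameter.
Centre = midpoint of AC = (-0.5, 0), r² = 313/4 = 78.25.
The points at distance exactly r from the centre are A, C — 2 points.

2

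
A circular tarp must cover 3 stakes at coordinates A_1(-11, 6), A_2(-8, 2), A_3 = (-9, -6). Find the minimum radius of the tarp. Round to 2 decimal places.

6.08

Side lengths²: A_1A_2² = 25, A_1A_3² = 148, A_2A_3² = 65.
Since A_1A_3² = 148 ≥ 65 + 25 = 90, the angle opposite A_1A_3 is not acute, so the smallest enclosing circle has A_1A_3 as diameter.
Centre = midpoint of A_1A_3 = (-10, 0), r² = 148/4 = 37.
r = √37 ≈ 6.08.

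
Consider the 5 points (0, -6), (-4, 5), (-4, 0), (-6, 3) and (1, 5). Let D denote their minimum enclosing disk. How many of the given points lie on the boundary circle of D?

3

The minimum enclosing circle is determined by three boundary points: (0, -6), (-4, 5), (1, 5).
Their circumcentre is (-1.5, -7/22) with r² = 8357/242.
The farthest remaining point (-6, 3) is at distance² 7565/242 ≤ 8357/242.
The points at distance exactly r from the centre are (0, -6), (-4, 5), (1, 5) — 3 points.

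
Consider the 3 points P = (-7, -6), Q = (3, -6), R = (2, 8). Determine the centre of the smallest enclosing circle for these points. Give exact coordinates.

(-2, 19/28)

Side lengths²: PQ² = 100, PR² = 277, QR² = 197.
Since PR² = 277 < 197 + 100 = 297, the triangle is acute, so the smallest enclosing circle is the circumcircle.
Circumcentre = (-2, 19/28), r² = 54569/784.
Centre = (-2, 19/28).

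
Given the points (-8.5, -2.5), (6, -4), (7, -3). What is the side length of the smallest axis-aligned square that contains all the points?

The bounding box has width 15.5 and height 1.5.
An axis-aligned square enclosing the set must have side ≥ max(width, height).
So the minimum side is max(15.5, 1.5) = 15.5.

15.5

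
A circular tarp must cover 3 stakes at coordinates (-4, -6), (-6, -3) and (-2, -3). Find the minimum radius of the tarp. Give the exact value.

Call the three points A, B, C in the order given.
Side lengths²: AB² = 13, AC² = 13, BC² = 16.
Since BC² = 16 < 13 + 13 = 26, the triangle is acute, so the smallest enclosing circle is the circumcircle.
Circumcentre = (-4, -23/6), r² = 169/36.
r = √(169/36) = 13/6.

13/6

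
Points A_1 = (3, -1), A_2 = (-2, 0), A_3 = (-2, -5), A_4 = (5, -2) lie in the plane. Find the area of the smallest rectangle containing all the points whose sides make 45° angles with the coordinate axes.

45

In coordinates u = x + y, v = x − y the rectangle is axis-aligned; the map (x,y)→(u,v) scales areas by 2.
u-values: 2, -2, -7, 3; range = 3 − (-7) = 10.
v-values: 4, -2, 3, 7; range = 7 − (-2) = 9.
Area = (10 × 9) / 2 = 45.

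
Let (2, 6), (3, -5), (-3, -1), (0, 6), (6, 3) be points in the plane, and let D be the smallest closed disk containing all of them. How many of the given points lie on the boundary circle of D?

The farthest pair is (3, -5)–(0, 6) with squared distance 130. The circle on this segment as diameter has centre (1.5, 0.5) and r² = 130/4 = 32.5.
Check (2, 6): distance² to centre = 30.5 ≤ 32.5, so it lies inside.
All remaining points lie in this disk, and no smaller disk contains both endpoints, so this is the minimum enclosing circle.
The points at distance exactly r from the centre are (3, -5), (0, 6) — 2 points.

2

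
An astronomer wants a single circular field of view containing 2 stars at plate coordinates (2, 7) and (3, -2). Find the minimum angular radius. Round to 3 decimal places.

The smallest circle enclosing two points has them as diameter endpoints.
Centre = midpoint = (2.5, 2.5); r² = |(2, 7)−(3, -2)|²/4 = 82/4 = 20.5.
r = √(20.5) ≈ 4.528.

4.528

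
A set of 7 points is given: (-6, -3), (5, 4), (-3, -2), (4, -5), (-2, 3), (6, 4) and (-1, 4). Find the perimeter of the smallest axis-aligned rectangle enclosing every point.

42

Width = max x − min x = 6 − (-6) = 12.
Height = max y − min y = 4 − (-5) = 9.
Perimeter = 2(12 + 9) = 42.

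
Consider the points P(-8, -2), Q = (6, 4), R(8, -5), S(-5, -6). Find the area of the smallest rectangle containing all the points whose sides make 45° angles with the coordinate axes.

In coordinates u = x + y, v = x − y the rectangle is axis-aligned; the map (x,y)→(u,v) scales areas by 2.
u-values: -10, 10, 3, -11; range = 10 − (-11) = 21.
v-values: -6, 2, 13, 1; range = 13 − (-6) = 19.
Area = (21 × 19) / 2 = 199.5.

199.5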